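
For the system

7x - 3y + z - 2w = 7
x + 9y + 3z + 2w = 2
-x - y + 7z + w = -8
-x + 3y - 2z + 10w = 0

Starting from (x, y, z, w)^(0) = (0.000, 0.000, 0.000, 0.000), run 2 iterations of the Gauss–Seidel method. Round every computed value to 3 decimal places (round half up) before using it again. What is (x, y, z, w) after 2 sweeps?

Iteration 1:
  x = (7 - (-3)·0.000 - (1)·0.000 - (-2)·0.000) / (7) = 1.000
  y = (2 - (1)·1.000 - (3)·0.000 - (2)·0.000) / (9) = 0.111
  z = (-8 - (-1)·1.000 - (-1)·0.111 - (1)·0.000) / (7) = -0.984
  w = (0 - (-1)·1.000 - (3)·0.111 - (-2)·-0.984) / (10) = -0.130
Iteration 2:
  x = (7 - (-3)·0.111 - (1)·-0.984 - (-2)·-0.130) / (7) = 1.151
  y = (2 - (1)·1.151 - (3)·-0.984 - (2)·-0.130) / (9) = 0.451
  z = (-8 - (-1)·1.151 - (-1)·0.451 - (1)·-0.130) / (7) = -0.895
  w = (0 - (-1)·1.151 - (3)·0.451 - (-2)·-0.895) / (10) = -0.199

(1.151, 0.451, -0.895, -0.199)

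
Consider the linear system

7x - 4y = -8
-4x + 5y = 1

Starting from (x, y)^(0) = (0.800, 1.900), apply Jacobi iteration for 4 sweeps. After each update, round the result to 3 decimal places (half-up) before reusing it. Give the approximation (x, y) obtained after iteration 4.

Iteration 1:
  x = (-8 - (-4)·1.900) / (7) = -0.057
  y = (1 - (-4)·0.800) / (5) = 0.840
Iteration 2:
  x = (-8 - (-4)·0.840) / (7) = -0.663
  y = (1 - (-4)·-0.057) / (5) = 0.154
Iteration 3:
  x = (-8 - (-4)·0.154) / (7) = -1.055
  y = (1 - (-4)·-0.663) / (5) = -0.330
Iteration 4:
  x = (-8 - (-4)·-0.330) / (7) = -1.331
  y = (1 - (-4)·-1.055) / (5) = -0.644

(-1.331, -0.644)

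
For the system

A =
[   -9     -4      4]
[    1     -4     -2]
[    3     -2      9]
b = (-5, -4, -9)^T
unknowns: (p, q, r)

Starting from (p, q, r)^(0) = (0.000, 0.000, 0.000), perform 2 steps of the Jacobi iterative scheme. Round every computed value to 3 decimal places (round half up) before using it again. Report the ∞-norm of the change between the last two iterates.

0.889

Iteration 1:
  p = (-5 - (-4)·0.000 - (4)·0.000) / (-9) = 0.556
  q = (-4 - (1)·0.000 - (-2)·0.000) / (-4) = 1.000
  r = (-9 - (3)·0.000 - (-2)·0.000) / (9) = -1.000
Iteration 2:
  p = (-5 - (-4)·1.000 - (4)·-1.000) / (-9) = -0.333
  q = (-4 - (1)·0.556 - (-2)·-1.000) / (-4) = 1.639
  r = (-9 - (3)·0.556 - (-2)·1.000) / (9) = -0.963
Change: (-0.889, 0.639, 0.037) → max |·| = 0.889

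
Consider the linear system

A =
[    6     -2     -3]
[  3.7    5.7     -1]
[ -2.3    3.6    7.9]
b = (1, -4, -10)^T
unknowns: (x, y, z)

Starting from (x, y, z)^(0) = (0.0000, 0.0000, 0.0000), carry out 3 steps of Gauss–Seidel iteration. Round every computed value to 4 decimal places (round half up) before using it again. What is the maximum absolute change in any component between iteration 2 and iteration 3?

Iteration 1:
  x = (1 - (-2)·0.0000 - (-3)·0.0000) / (6) = 0.1667
  y = (-4 - (3.7)·0.1667 - (-1)·0.0000) / (5.7) = -0.8100
  z = (-10 - (-2.3)·0.1667 - (3.6)·-0.8100) / (7.9) = -0.8482
Iteration 2:
  x = (1 - (-2)·-0.8100 - (-3)·-0.8482) / (6) = -0.5274
  y = (-4 - (3.7)·-0.5274 - (-1)·-0.8482) / (5.7) = -0.5082
  z = (-10 - (-2.3)·-0.5274 - (3.6)·-0.5082) / (7.9) = -1.1878
Iteration 3:
  x = (1 - (-2)·-0.5082 - (-3)·-1.1878) / (6) = -0.5966
  y = (-4 - (3.7)·-0.5966 - (-1)·-1.1878) / (5.7) = -0.5229
  z = (-10 - (-2.3)·-0.5966 - (3.6)·-0.5229) / (7.9) = -1.2012
Change: (-0.0692, -0.0147, -0.0134) → max |·| = 0.0692

0.0692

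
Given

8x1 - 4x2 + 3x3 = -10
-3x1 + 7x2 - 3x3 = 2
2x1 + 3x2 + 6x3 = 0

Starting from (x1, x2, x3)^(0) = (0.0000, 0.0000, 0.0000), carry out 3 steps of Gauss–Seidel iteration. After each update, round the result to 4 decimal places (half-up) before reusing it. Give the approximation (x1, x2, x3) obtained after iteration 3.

(-1.5562, -0.1218, 0.5796)

Iteration 1:
  x1 = (-10 - (-4)·0.0000 - (3)·0.0000) / (8) = -1.2500
  x2 = (2 - (-3)·-1.2500 - (-3)·0.0000) / (7) = -0.2500
  x3 = (0 - (2)·-1.2500 - (3)·-0.2500) / (6) = 0.5417
Iteration 2:
  x1 = (-10 - (-4)·-0.2500 - (3)·0.5417) / (8) = -1.5781
  x2 = (2 - (-3)·-1.5781 - (-3)·0.5417) / (7) = -0.1585
  x3 = (0 - (2)·-1.5781 - (3)·-0.1585) / (6) = 0.6053
Iteration 3:
  x1 = (-10 - (-4)·-0.1585 - (3)·0.6053) / (8) = -1.5562
  x2 = (2 - (-3)·-1.5562 - (-3)·0.6053) / (7) = -0.1218
  x3 = (0 - (2)·-1.5562 - (3)·-0.1218) / (6) = 0.5796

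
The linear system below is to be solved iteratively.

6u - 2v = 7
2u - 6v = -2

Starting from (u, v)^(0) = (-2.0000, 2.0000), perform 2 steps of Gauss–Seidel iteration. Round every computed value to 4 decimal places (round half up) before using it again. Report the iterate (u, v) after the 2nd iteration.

Iteration 1:
  u = (7 - (-2)·2.0000) / (6) = 1.8333
  v = (-2 - (2)·1.8333) / (-6) = 0.9444
Iteration 2:
  u = (7 - (-2)·0.9444) / (6) = 1.4815
  v = (-2 - (2)·1.4815) / (-6) = 0.8272

(1.4815, 0.8272)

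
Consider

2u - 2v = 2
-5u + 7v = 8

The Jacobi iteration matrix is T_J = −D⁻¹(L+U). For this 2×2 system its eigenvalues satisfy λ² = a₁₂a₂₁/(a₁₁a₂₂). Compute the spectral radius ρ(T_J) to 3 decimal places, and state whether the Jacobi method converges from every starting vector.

a₁₂a₂₁/(a₁₁a₂₂) = (-2)·(-5) / ((2)·(7)) = 0.714286
ρ = √|0.714286| = √0.714286 = 0.845
ρ < 1, so Jacobi converges

0.845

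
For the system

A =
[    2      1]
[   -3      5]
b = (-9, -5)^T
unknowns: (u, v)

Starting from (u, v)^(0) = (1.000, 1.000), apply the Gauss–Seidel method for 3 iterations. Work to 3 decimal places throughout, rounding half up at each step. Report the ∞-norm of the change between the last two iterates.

0.750

Iteration 1:
  u = (-9 - (1)·1.000) / (2) = -5.000
  v = (-5 - (-3)·-5.000) / (5) = -4.000
Iteration 2:
  u = (-9 - (1)·-4.000) / (2) = -2.500
  v = (-5 - (-3)·-2.500) / (5) = -2.500
Iteration 3:
  u = (-9 - (1)·-2.500) / (2) = -3.250
  v = (-5 - (-3)·-3.250) / (5) = -2.950
Change: (-0.750, -0.450) → max |·| = 0.750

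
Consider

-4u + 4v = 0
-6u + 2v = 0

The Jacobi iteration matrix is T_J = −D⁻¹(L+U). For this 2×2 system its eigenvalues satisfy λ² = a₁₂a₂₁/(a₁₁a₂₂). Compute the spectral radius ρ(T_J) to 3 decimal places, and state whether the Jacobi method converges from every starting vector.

a₁₂a₂₁/(a₁₁a₂₂) = (4)·(-6) / ((-4)·(2)) = 3.000000
ρ = √|3.000000| = √3.000000 = 1.732
ρ > 1, so Jacobi diverges

1.732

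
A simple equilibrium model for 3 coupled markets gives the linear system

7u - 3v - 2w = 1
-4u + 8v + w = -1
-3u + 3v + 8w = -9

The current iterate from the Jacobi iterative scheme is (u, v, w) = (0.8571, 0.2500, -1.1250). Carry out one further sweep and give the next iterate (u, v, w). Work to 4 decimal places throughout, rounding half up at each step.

(-0.0714, 0.4442, -0.8973)

One sweep:
  u = (1 - (-3)·0.2500 - (-2)·-1.1250) / (7) = -0.0714
  v = (-1 - (-4)·0.8571 - (1)·-1.1250) / (8) = 0.4442
  w = (-9 - (-3)·0.8571 - (3)·0.2500) / (8) = -0.8973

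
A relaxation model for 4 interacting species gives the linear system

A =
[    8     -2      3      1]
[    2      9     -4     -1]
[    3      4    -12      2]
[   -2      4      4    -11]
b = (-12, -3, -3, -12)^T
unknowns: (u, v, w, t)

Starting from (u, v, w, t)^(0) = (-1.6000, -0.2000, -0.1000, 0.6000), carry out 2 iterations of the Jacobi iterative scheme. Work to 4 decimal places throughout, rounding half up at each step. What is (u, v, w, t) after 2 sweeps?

(-1.6042, 0.1090, 0.0800, 1.3533)

Iteration 1:
  u = (-12 - (-2)·-0.2000 - (3)·-0.1000 - (1)·0.6000) / (8) = -1.5875
  v = (-3 - (2)·-1.6000 - (-4)·-0.1000 - (-1)·0.6000) / (9) = 0.0444
  w = (-3 - (3)·-1.6000 - (4)·-0.2000 - (2)·0.6000) / (-12) = -0.1167
  t = (-12 - (-2)·-1.6000 - (4)·-0.2000 - (4)·-0.1000) / (-11) = 1.2727
Iteration 2:
  u = (-12 - (-2)·0.0444 - (3)·-0.1167 - (1)·1.2727) / (8) = -1.6042
  v = (-3 - (2)·-1.5875 - (-4)·-0.1167 - (-1)·1.2727) / (9) = 0.1090
  w = (-3 - (3)·-1.5875 - (4)·0.0444 - (2)·1.2727) / (-12) = 0.0800
  t = (-12 - (-2)·-1.5875 - (4)·0.0444 - (4)·-0.1167) / (-11) = 1.3533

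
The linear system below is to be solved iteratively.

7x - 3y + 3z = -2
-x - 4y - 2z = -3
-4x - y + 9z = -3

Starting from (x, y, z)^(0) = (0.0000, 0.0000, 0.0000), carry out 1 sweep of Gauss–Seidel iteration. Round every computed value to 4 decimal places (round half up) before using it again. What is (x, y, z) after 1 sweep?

Iteration 1:
  x = (-2 - (-3)·0.0000 - (3)·0.0000) / (7) = -0.2857
  y = (-3 - (-1)·-0.2857 - (-2)·0.0000) / (-4) = 0.8214
  z = (-3 - (-4)·-0.2857 - (-1)·0.8214) / (9) = -0.3690

(-0.2857, 0.8214, -0.3690)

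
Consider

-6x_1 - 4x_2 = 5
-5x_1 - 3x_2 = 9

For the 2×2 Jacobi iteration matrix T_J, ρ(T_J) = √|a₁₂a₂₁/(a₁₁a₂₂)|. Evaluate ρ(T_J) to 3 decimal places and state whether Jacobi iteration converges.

1.054

a₁₂a₂₁/(a₁₁a₂₂) = (-4)·(-5) / ((-6)·(-3)) = 1.111111
ρ = √|1.111111| = √1.111111 = 1.054
ρ > 1, so Jacobi diverges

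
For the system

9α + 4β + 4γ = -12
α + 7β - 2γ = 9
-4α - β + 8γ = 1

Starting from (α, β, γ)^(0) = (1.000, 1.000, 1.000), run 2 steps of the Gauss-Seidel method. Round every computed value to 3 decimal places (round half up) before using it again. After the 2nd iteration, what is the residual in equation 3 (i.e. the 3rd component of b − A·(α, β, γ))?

Iteration 1:
  α = (-12 - (4)·1.000 - (4)·1.000) / (9) = -2.222
  β = (9 - (1)·-2.222 - (-2)·1.000) / (7) = 1.889
  γ = (1 - (-4)·-2.222 - (-1)·1.889) / (8) = -0.750
Iteration 2:
  α = (-12 - (4)·1.889 - (4)·-0.750) / (9) = -1.840
  β = (9 - (1)·-1.840 - (-2)·-0.750) / (7) = 1.334
  γ = (1 - (-4)·-1.840 - (-1)·1.334) / (8) = -0.628
Residual b − A·x = (1.736, 0.246, -0.002)

-0.002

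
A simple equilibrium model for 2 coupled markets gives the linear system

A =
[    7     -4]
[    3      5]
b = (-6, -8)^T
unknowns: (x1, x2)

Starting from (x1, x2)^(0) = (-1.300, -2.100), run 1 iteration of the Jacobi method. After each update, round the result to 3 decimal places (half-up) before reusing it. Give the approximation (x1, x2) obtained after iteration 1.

Iteration 1:
  x1 = (-6 - (-4)·-2.100) / (7) = -2.057
  x2 = (-8 - (3)·-1.300) / (5) = -0.820

(-2.057, -0.820)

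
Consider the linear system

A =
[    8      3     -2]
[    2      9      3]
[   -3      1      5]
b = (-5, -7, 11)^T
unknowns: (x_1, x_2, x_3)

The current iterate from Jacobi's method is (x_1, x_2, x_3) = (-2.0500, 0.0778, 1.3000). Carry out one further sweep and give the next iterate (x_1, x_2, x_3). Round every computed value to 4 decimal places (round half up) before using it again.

(-0.3292, -0.7556, 0.9544)

One sweep:
  x_1 = (-5 - (3)·0.0778 - (-2)·1.3000) / (8) = -0.3292
  x_2 = (-7 - (2)·-2.0500 - (3)·1.3000) / (9) = -0.7556
  x_3 = (11 - (-3)·-2.0500 - (1)·0.0778) / (5) = 0.9544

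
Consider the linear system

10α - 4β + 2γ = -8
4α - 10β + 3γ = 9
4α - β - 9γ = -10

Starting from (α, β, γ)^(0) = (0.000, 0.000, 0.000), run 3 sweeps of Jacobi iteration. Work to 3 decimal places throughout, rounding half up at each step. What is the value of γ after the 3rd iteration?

Iteration 1:
  α = (-8 - (-4)·0.000 - (2)·0.000) / (10) = -0.800
  β = (9 - (4)·0.000 - (3)·0.000) / (-10) = -0.900
  γ = (-10 - (4)·0.000 - (-1)·0.000) / (-9) = 1.111
Iteration 2:
  α = (-8 - (-4)·-0.900 - (2)·1.111) / (10) = -1.382
  β = (9 - (4)·-0.800 - (3)·1.111) / (-10) = -0.887
  γ = (-10 - (4)·-0.800 - (-1)·-0.900) / (-9) = 0.856
Iteration 3:
  α = (-8 - (-4)·-0.887 - (2)·0.856) / (10) = -1.326
  β = (9 - (4)·-1.382 - (3)·0.856) / (-10) = -1.196
  γ = (-10 - (4)·-1.382 - (-1)·-0.887) / (-9) = 0.595

0.595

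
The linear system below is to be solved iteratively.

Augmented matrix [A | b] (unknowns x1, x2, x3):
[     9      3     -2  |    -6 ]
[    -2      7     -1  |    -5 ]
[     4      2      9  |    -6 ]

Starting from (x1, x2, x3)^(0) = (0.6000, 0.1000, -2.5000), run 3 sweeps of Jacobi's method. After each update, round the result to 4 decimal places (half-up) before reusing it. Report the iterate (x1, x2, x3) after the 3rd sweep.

(-0.2432, -0.8667, -0.1406)

Iteration 1:
  x1 = (-6 - (3)·0.1000 - (-2)·-2.5000) / (9) = -1.2556
  x2 = (-5 - (-2)·0.6000 - (-1)·-2.5000) / (7) = -0.9000
  x3 = (-6 - (4)·0.6000 - (2)·0.1000) / (9) = -0.9556
Iteration 2:
  x1 = (-6 - (3)·-0.9000 - (-2)·-0.9556) / (9) = -0.5790
  x2 = (-5 - (-2)·-1.2556 - (-1)·-0.9556) / (7) = -1.2095
  x3 = (-6 - (4)·-1.2556 - (2)·-0.9000) / (9) = 0.0914
Iteration 3:
  x1 = (-6 - (3)·-1.2095 - (-2)·0.0914) / (9) = -0.2432
  x2 = (-5 - (-2)·-0.5790 - (-1)·0.0914) / (7) = -0.8667
  x3 = (-6 - (4)·-0.5790 - (2)·-1.2095) / (9) = -0.1406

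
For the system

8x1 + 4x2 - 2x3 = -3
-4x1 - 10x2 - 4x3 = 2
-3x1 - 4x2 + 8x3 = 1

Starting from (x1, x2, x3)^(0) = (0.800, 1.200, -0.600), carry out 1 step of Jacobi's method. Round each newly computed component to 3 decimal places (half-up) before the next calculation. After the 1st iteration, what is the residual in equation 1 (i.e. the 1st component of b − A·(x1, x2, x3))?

9.170

Iteration 1:
  x1 = (-3 - (4)·1.200 - (-2)·-0.600) / (8) = -1.125
  x2 = (2 - (-4)·0.800 - (-4)·-0.600) / (-10) = -0.280
  x3 = (1 - (-3)·0.800 - (-4)·1.200) / (8) = 1.025
Residual b − A·x = (9.170, -1.200, -11.695)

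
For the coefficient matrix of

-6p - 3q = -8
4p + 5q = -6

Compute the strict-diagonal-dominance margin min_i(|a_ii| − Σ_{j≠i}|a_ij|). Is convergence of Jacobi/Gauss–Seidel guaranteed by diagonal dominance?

row 1: |-6| − (3) = 3
row 2: |5| − (4) = 1
minimum over rows = 1 → strictly diagonally dominant (convergence guaranteed)

1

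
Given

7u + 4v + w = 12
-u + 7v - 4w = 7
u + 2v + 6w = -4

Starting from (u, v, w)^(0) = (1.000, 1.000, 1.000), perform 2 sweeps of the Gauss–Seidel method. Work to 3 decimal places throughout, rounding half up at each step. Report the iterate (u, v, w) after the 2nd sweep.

Iteration 1:
  u = (12 - (4)·1.000 - (1)·1.000) / (7) = 1.000
  v = (7 - (-1)·1.000 - (-4)·1.000) / (7) = 1.714
  w = (-4 - (1)·1.000 - (2)·1.714) / (6) = -1.405
Iteration 2:
  u = (12 - (4)·1.714 - (1)·-1.405) / (7) = 0.936
  v = (7 - (-1)·0.936 - (-4)·-1.405) / (7) = 0.331
  w = (-4 - (1)·0.936 - (2)·0.331) / (6) = -0.933

(0.936, 0.331, -0.933)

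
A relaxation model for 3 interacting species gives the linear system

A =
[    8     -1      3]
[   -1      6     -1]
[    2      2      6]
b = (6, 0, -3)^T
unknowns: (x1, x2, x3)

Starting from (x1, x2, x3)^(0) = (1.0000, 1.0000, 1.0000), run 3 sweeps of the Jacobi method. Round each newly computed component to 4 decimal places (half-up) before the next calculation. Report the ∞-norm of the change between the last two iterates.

0.2014

Iteration 1:
  x1 = (6 - (-1)·1.0000 - (3)·1.0000) / (8) = 0.5000
  x2 = (0 - (-1)·1.0000 - (-1)·1.0000) / (6) = 0.3333
  x3 = (-3 - (2)·1.0000 - (2)·1.0000) / (6) = -1.1667
Iteration 2:
  x1 = (6 - (-1)·0.3333 - (3)·-1.1667) / (8) = 1.2292
  x2 = (0 - (-1)·0.5000 - (-1)·-1.1667) / (6) = -0.1111
  x3 = (-3 - (2)·0.5000 - (2)·0.3333) / (6) = -0.7778
Iteration 3:
  x1 = (6 - (-1)·-0.1111 - (3)·-0.7778) / (8) = 1.0278
  x2 = (0 - (-1)·1.2292 - (-1)·-0.7778) / (6) = 0.0752
  x3 = (-3 - (2)·1.2292 - (2)·-0.1111) / (6) = -0.8727
Change: (-0.2014, 0.1863, -0.0949) → max |·| = 0.2014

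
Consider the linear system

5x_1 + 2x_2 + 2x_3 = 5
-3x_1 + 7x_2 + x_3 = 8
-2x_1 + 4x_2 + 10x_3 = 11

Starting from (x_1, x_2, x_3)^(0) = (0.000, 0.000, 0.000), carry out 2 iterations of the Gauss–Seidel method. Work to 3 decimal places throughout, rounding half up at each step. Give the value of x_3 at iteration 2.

Iteration 1:
  x_1 = (5 - (2)·0.000 - (2)·0.000) / (5) = 1.000
  x_2 = (8 - (-3)·1.000 - (1)·0.000) / (7) = 1.571
  x_3 = (11 - (-2)·1.000 - (4)·1.571) / (10) = 0.672
Iteration 2:
  x_1 = (5 - (2)·1.571 - (2)·0.672) / (5) = 0.103
  x_2 = (8 - (-3)·0.103 - (1)·0.672) / (7) = 1.091
  x_3 = (11 - (-2)·0.103 - (4)·1.091) / (10) = 0.684

0.684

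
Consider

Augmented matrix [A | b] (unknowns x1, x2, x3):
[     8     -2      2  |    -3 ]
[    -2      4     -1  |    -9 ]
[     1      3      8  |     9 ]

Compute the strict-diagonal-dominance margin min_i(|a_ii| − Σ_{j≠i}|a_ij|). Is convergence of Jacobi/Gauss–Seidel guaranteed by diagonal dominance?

row 1: |8| − (2+2) = 4
row 2: |4| − (2+1) = 1
row 3: |8| − (1+3) = 4
minimum over rows = 1 → strictly diagonally dominant (convergence guaranteed)

1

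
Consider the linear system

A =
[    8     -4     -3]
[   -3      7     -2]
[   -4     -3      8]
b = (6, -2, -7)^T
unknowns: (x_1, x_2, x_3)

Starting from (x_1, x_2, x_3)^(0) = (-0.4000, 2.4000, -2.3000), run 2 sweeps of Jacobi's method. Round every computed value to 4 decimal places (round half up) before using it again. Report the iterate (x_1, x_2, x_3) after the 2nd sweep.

(0.1272, 0.1304, -0.7491)

Iteration 1:
  x_1 = (6 - (-4)·2.4000 - (-3)·-2.3000) / (8) = 1.0875
  x_2 = (-2 - (-3)·-0.4000 - (-2)·-2.3000) / (7) = -1.1143
  x_3 = (-7 - (-4)·-0.4000 - (-3)·2.4000) / (8) = -0.1750
Iteration 2:
  x_1 = (6 - (-4)·-1.1143 - (-3)·-0.1750) / (8) = 0.1272
  x_2 = (-2 - (-3)·1.0875 - (-2)·-0.1750) / (7) = 0.1304
  x_3 = (-7 - (-4)·1.0875 - (-3)·-1.1143) / (8) = -0.7491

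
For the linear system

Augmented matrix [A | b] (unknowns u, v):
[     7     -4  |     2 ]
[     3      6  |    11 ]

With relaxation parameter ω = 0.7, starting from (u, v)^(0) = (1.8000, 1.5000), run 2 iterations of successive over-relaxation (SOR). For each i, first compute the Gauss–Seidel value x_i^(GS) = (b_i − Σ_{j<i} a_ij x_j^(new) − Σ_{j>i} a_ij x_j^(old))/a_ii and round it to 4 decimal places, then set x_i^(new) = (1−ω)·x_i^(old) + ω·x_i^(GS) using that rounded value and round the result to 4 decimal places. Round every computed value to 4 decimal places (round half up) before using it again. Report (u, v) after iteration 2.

(1.1077, 1.2749)

Iteration 1:
  u: GS value = (2 - (-4)·1.5000) / (7) = 1.1429;  u ← (1−ω)·1.8000 + ω·1.1429 = 1.3400
  v: GS value = (11 - (3)·1.3400) / (6) = 1.1633;  v ← (1−ω)·1.5000 + ω·1.1633 = 1.2643
Iteration 2:
  u: GS value = (2 - (-4)·1.2643) / (7) = 1.0082;  u ← (1−ω)·1.3400 + ω·1.0082 = 1.1077
  v: GS value = (11 - (3)·1.1077) / (6) = 1.2795;  v ← (1−ω)·1.2643 + ω·1.2795 = 1.2749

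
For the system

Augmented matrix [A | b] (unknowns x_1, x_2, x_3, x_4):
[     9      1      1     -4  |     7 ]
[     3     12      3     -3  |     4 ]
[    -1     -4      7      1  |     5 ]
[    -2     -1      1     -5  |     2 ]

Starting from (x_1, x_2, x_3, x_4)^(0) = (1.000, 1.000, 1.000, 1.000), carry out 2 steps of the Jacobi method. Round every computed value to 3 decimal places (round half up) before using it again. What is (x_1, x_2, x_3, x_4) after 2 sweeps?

(0.270, -0.438, 1.019, -0.559)

Iteration 1:
  x_1 = (7 - (1)·1.000 - (1)·1.000 - (-4)·1.000) / (9) = 1.000
  x_2 = (4 - (3)·1.000 - (3)·1.000 - (-3)·1.000) / (12) = 0.083
  x_3 = (5 - (-1)·1.000 - (-4)·1.000 - (1)·1.000) / (7) = 1.286
  x_4 = (2 - (-2)·1.000 - (-1)·1.000 - (1)·1.000) / (-5) = -0.800
Iteration 2:
  x_1 = (7 - (1)·0.083 - (1)·1.286 - (-4)·-0.800) / (9) = 0.270
  x_2 = (4 - (3)·1.000 - (3)·1.286 - (-3)·-0.800) / (12) = -0.438
  x_3 = (5 - (-1)·1.000 - (-4)·0.083 - (1)·-0.800) / (7) = 1.019
  x_4 = (2 - (-2)·1.000 - (-1)·0.083 - (1)·1.286) / (-5) = -0.559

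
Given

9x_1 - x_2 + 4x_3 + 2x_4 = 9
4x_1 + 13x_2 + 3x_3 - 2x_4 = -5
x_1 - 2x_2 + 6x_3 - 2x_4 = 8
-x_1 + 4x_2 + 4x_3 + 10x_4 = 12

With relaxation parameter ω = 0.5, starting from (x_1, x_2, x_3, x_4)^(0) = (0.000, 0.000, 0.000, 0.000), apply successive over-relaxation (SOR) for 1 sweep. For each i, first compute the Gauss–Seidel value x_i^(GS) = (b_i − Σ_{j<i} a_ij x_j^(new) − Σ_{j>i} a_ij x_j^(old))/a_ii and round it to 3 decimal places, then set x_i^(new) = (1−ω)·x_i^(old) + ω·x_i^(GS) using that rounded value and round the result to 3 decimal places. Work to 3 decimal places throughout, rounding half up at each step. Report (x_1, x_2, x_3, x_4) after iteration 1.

Iteration 1:
  x_1: GS value = (9 - (-1)·0.000 - (4)·0.000 - (2)·0.000) / (9) = 1.000;  x_1 ← (1−ω)·0.000 + ω·1.000 = 0.500
  x_2: GS value = (-5 - (4)·0.500 - (3)·0.000 - (-2)·0.000) / (13) = -0.538;  x_2 ← (1−ω)·0.000 + ω·-0.538 = -0.269
  x_3: GS value = (8 - (1)·0.500 - (-2)·-0.269 - (-2)·0.000) / (6) = 1.160;  x_3 ← (1−ω)·0.000 + ω·1.160 = 0.580
  x_4: GS value = (12 - (-1)·0.500 - (4)·-0.269 - (4)·0.580) / (10) = 1.126;  x_4 ← (1−ω)·0.000 + ω·1.126 = 0.563

(0.500, -0.269, 0.580, 0.563)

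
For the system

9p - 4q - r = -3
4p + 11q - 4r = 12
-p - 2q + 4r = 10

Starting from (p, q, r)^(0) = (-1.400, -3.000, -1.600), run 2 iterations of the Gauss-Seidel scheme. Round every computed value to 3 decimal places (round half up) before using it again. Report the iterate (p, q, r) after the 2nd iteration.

(0.483, 1.871, 3.556)

Iteration 1:
  p = (-3 - (-4)·-3.000 - (-1)·-1.600) / (9) = -1.844
  q = (12 - (4)·-1.844 - (-4)·-1.600) / (11) = 1.180
  r = (10 - (-1)·-1.844 - (-2)·1.180) / (4) = 2.629
Iteration 2:
  p = (-3 - (-4)·1.180 - (-1)·2.629) / (9) = 0.483
  q = (12 - (4)·0.483 - (-4)·2.629) / (11) = 1.871
  r = (10 - (-1)·0.483 - (-2)·1.871) / (4) = 3.556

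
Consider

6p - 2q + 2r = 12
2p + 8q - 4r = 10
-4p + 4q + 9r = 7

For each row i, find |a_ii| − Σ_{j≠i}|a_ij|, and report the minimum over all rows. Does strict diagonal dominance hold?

row 1: |6| − (2+2) = 2
row 2: |8| − (2+4) = 2
row 3: |9| − (4+4) = 1
minimum over rows = 1 → strictly diagonally dominant (convergence guaranteed)

1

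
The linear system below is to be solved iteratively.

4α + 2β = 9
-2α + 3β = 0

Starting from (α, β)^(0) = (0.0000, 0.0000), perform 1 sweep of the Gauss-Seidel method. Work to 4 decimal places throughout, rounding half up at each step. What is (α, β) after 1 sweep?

(2.2500, 1.5000)

Iteration 1:
  α = (9 - (2)·0.0000) / (4) = 2.2500
  β = (0 - (-2)·2.2500) / (3) = 1.5000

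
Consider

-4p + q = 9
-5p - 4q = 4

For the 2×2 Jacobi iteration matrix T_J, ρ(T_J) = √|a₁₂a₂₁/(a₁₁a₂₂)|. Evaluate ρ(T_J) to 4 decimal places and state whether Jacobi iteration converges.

0.5590

a₁₂a₂₁/(a₁₁a₂₂) = (1)·(-5) / ((-4)·(-4)) = -0.312500
ρ = √|-0.312500| = √0.312500 = 0.5590
ρ < 1, so Jacobi converges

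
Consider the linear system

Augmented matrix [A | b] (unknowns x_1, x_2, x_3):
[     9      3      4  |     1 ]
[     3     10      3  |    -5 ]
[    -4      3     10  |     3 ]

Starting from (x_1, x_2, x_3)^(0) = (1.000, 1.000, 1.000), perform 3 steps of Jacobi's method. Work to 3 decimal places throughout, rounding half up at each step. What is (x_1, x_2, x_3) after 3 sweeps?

(0.090, -0.699, 0.546)

Iteration 1:
  x_1 = (1 - (3)·1.000 - (4)·1.000) / (9) = -0.667
  x_2 = (-5 - (3)·1.000 - (3)·1.000) / (10) = -1.100
  x_3 = (3 - (-4)·1.000 - (3)·1.000) / (10) = 0.400
Iteration 2:
  x_1 = (1 - (3)·-1.100 - (4)·0.400) / (9) = 0.300
  x_2 = (-5 - (3)·-0.667 - (3)·0.400) / (10) = -0.420
  x_3 = (3 - (-4)·-0.667 - (3)·-1.100) / (10) = 0.363
Iteration 3:
  x_1 = (1 - (3)·-0.420 - (4)·0.363) / (9) = 0.090
  x_2 = (-5 - (3)·0.300 - (3)·0.363) / (10) = -0.699
  x_3 = (3 - (-4)·0.300 - (3)·-0.420) / (10) = 0.546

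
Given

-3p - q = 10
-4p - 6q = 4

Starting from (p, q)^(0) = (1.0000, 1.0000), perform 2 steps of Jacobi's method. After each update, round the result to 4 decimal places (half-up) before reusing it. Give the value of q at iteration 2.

1.7778

Iteration 1:
  p = (10 - (-1)·1.0000) / (-3) = -3.6667
  q = (4 - (-4)·1.0000) / (-6) = -1.3333
Iteration 2:
  p = (10 - (-1)·-1.3333) / (-3) = -2.8889
  q = (4 - (-4)·-3.6667) / (-6) = 1.7778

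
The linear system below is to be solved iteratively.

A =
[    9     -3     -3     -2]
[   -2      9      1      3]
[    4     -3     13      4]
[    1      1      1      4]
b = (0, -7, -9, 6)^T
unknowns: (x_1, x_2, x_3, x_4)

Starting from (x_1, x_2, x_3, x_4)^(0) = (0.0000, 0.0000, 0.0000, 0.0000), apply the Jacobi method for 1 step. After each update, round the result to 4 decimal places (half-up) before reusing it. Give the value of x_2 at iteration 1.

Iteration 1:
  x_1 = (0 - (-3)·0.0000 - (-3)·0.0000 - (-2)·0.0000) / (9) = 0.0000
  x_2 = (-7 - (-2)·0.0000 - (1)·0.0000 - (3)·0.0000) / (9) = -0.7778
  x_3 = (-9 - (4)·0.0000 - (-3)·0.0000 - (4)·0.0000) / (13) = -0.6923
  x_4 = (6 - (1)·0.0000 - (1)·0.0000 - (1)·0.0000) / (4) = 1.5000

-0.7778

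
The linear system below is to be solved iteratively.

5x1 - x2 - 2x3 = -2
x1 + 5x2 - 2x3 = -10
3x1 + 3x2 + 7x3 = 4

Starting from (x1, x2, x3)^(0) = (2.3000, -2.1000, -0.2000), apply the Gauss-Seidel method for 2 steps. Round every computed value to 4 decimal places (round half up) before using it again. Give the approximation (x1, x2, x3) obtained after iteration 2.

(-0.0714, -1.2772, 1.1494)

Iteration 1:
  x1 = (-2 - (-1)·-2.1000 - (-2)·-0.2000) / (5) = -0.9000
  x2 = (-10 - (1)·-0.9000 - (-2)·-0.2000) / (5) = -1.9000
  x3 = (4 - (3)·-0.9000 - (3)·-1.9000) / (7) = 1.7714
Iteration 2:
  x1 = (-2 - (-1)·-1.9000 - (-2)·1.7714) / (5) = -0.0714
  x2 = (-10 - (1)·-0.0714 - (-2)·1.7714) / (5) = -1.2772
  x3 = (4 - (3)·-0.0714 - (3)·-1.2772) / (7) = 1.1494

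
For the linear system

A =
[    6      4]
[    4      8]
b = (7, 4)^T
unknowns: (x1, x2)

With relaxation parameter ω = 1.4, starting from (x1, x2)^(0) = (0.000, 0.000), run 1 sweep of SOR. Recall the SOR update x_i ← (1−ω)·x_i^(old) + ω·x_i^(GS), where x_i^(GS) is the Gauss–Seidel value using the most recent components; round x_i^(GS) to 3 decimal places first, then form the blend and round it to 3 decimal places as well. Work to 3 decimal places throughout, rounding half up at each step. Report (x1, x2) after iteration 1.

(1.634, -0.444)

Iteration 1:
  x1: GS value = (7 - (4)·0.000) / (6) = 1.167;  x1 ← (1−ω)·0.000 + ω·1.167 = 1.634
  x2: GS value = (4 - (4)·1.634) / (8) = -0.317;  x2 ← (1−ω)·0.000 + ω·-0.317 = -0.444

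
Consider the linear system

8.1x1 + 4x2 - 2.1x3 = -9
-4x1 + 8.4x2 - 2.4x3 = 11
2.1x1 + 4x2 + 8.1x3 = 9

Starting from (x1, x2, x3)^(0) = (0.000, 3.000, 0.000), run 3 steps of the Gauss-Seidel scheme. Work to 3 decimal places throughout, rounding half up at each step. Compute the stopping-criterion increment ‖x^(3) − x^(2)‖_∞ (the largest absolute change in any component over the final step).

Iteration 1:
  x1 = (-9 - (4)·3.000 - (-2.1)·0.000) / (8.1) = -2.593
  x2 = (11 - (-4)·-2.593 - (-2.4)·0.000) / (8.4) = 0.075
  x3 = (9 - (2.1)·-2.593 - (4)·0.075) / (8.1) = 1.746
Iteration 2:
  x1 = (-9 - (4)·0.075 - (-2.1)·1.746) / (8.1) = -0.695
  x2 = (11 - (-4)·-0.695 - (-2.4)·1.746) / (8.4) = 1.477
  x3 = (9 - (2.1)·-0.695 - (4)·1.477) / (8.1) = 0.562
Iteration 3:
  x1 = (-9 - (4)·1.477 - (-2.1)·0.562) / (8.1) = -1.695
  x2 = (11 - (-4)·-1.695 - (-2.4)·0.562) / (8.4) = 0.663
  x3 = (9 - (2.1)·-1.695 - (4)·0.663) / (8.1) = 1.223
Change: (-1.000, -0.814, 0.661) → max |·| = 1.000

1.000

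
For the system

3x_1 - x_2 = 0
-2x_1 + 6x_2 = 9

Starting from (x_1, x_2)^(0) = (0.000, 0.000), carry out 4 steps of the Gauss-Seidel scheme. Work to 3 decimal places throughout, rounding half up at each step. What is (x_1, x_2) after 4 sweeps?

Iteration 1:
  x_1 = (0 - (-1)·0.000) / (3) = 0.000
  x_2 = (9 - (-2)·0.000) / (6) = 1.500
Iteration 2:
  x_1 = (0 - (-1)·1.500) / (3) = 0.500
  x_2 = (9 - (-2)·0.500) / (6) = 1.667
Iteration 3:
  x_1 = (0 - (-1)·1.667) / (3) = 0.556
  x_2 = (9 - (-2)·0.556) / (6) = 1.685
Iteration 4:
  x_1 = (0 - (-1)·1.685) / (3) = 0.562
  x_2 = (9 - (-2)·0.562) / (6) = 1.687

(0.562, 1.687)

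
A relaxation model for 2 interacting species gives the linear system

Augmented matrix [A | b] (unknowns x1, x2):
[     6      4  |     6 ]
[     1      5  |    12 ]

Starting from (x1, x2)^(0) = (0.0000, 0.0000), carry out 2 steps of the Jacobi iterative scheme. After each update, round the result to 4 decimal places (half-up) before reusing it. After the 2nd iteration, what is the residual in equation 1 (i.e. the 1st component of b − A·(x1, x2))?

0.8000

Iteration 1:
  x1 = (6 - (4)·0.0000) / (6) = 1.0000
  x2 = (12 - (1)·0.0000) / (5) = 2.4000
Iteration 2:
  x1 = (6 - (4)·2.4000) / (6) = -0.6000
  x2 = (12 - (1)·1.0000) / (5) = 2.2000
Residual b − A·x = (0.8000, 1.6000)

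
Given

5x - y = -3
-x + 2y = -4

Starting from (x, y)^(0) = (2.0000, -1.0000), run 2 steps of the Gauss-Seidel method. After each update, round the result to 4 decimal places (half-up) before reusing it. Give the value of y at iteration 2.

Iteration 1:
  x = (-3 - (-1)·-1.0000) / (5) = -0.8000
  y = (-4 - (-1)·-0.8000) / (2) = -2.4000
Iteration 2:
  x = (-3 - (-1)·-2.4000) / (5) = -1.0800
  y = (-4 - (-1)·-1.0800) / (2) = -2.5400

-2.5400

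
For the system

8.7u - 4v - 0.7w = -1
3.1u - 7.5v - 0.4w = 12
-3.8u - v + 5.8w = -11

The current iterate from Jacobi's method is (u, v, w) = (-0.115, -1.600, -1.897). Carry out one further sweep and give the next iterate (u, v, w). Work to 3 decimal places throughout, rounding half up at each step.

(-1.003, -1.546, -2.248)

One sweep:
  u = (-1 - (-4)·-1.600 - (-0.7)·-1.897) / (8.7) = -1.003
  v = (12 - (3.1)·-0.115 - (-0.4)·-1.897) / (-7.5) = -1.546
  w = (-11 - (-3.8)·-0.115 - (-1)·-1.600) / (5.8) = -2.248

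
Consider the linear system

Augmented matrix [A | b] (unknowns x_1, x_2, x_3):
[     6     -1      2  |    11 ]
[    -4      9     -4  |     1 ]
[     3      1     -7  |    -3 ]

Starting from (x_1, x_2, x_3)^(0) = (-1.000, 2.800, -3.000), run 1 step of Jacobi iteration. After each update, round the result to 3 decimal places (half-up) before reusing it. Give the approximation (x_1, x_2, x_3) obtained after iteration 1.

(3.300, -1.667, 0.400)

Iteration 1:
  x_1 = (11 - (-1)·2.800 - (2)·-3.000) / (6) = 3.300
  x_2 = (1 - (-4)·-1.000 - (-4)·-3.000) / (9) = -1.667
  x_3 = (-3 - (3)·-1.000 - (1)·2.800) / (-7) = 0.400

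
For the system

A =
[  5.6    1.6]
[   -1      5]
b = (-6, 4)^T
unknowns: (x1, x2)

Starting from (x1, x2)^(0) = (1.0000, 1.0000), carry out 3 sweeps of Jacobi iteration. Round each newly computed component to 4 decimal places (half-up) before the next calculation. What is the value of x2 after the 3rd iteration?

0.5286

Iteration 1:
  x1 = (-6 - (1.6)·1.0000) / (5.6) = -1.3571
  x2 = (4 - (-1)·1.0000) / (5) = 1.0000
Iteration 2:
  x1 = (-6 - (1.6)·1.0000) / (5.6) = -1.3571
  x2 = (4 - (-1)·-1.3571) / (5) = 0.5286
Iteration 3:
  x1 = (-6 - (1.6)·0.5286) / (5.6) = -1.2225
  x2 = (4 - (-1)·-1.3571) / (5) = 0.5286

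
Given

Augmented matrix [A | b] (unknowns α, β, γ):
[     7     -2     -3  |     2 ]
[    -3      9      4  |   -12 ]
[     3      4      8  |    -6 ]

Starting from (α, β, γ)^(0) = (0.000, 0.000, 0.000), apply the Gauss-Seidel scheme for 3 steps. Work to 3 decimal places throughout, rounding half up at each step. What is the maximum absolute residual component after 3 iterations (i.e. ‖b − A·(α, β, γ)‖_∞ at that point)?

0.111

Iteration 1:
  α = (2 - (-2)·0.000 - (-3)·0.000) / (7) = 0.286
  β = (-12 - (-3)·0.286 - (4)·0.000) / (9) = -1.238
  γ = (-6 - (3)·0.286 - (4)·-1.238) / (8) = -0.238
Iteration 2:
  α = (2 - (-2)·-1.238 - (-3)·-0.238) / (7) = -0.170
  β = (-12 - (-3)·-0.170 - (4)·-0.238) / (9) = -1.284
  γ = (-6 - (3)·-0.170 - (4)·-1.284) / (8) = -0.044
Iteration 3:
  α = (2 - (-2)·-1.284 - (-3)·-0.044) / (7) = -0.100
  β = (-12 - (-3)·-0.100 - (4)·-0.044) / (9) = -1.347
  γ = (-6 - (3)·-0.100 - (4)·-1.347) / (8) = -0.039
Residual b − A·x = (-0.111, -0.021, 0.000); ∞-norm = 0.111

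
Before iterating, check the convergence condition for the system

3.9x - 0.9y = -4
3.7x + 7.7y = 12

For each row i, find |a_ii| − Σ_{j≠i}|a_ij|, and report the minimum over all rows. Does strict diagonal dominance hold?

row 1: |3.9| − (0.9) = 3
row 2: |7.7| − (3.7) = 4
minimum over rows = 3 → strictly diagonally dominant (convergence guaranteed)

3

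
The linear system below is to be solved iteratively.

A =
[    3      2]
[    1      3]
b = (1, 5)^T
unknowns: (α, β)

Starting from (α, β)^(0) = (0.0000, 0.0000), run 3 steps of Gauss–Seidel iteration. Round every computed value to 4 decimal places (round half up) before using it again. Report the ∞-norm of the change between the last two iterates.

Iteration 1:
  α = (1 - (2)·0.0000) / (3) = 0.3333
  β = (5 - (1)·0.3333) / (3) = 1.5556
Iteration 2:
  α = (1 - (2)·1.5556) / (3) = -0.7037
  β = (5 - (1)·-0.7037) / (3) = 1.9012
Iteration 3:
  α = (1 - (2)·1.9012) / (3) = -0.9341
  β = (5 - (1)·-0.9341) / (3) = 1.9780
Change: (-0.2304, 0.0768) → max |·| = 0.2304

0.2304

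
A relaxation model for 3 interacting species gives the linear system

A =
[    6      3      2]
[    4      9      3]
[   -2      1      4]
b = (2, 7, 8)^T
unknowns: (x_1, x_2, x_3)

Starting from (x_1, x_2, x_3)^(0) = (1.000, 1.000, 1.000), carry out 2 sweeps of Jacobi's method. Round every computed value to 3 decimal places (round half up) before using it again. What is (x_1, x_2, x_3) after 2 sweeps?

Iteration 1:
  x_1 = (2 - (3)·1.000 - (2)·1.000) / (6) = -0.500
  x_2 = (7 - (4)·1.000 - (3)·1.000) / (9) = 0.000
  x_3 = (8 - (-2)·1.000 - (1)·1.000) / (4) = 2.250
Iteration 2:
  x_1 = (2 - (3)·0.000 - (2)·2.250) / (6) = -0.417
  x_2 = (7 - (4)·-0.500 - (3)·2.250) / (9) = 0.250
  x_3 = (8 - (-2)·-0.500 - (1)·0.000) / (4) = 1.750

(-0.417, 0.250, 1.750)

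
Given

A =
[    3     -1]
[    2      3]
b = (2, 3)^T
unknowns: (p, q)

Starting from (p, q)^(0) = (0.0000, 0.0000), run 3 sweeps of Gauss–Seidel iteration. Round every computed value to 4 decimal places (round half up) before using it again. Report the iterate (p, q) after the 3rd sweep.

Iteration 1:
  p = (2 - (-1)·0.0000) / (3) = 0.6667
  q = (3 - (2)·0.6667) / (3) = 0.5555
Iteration 2:
  p = (2 - (-1)·0.5555) / (3) = 0.8518
  q = (3 - (2)·0.8518) / (3) = 0.4321
Iteration 3:
  p = (2 - (-1)·0.4321) / (3) = 0.8107
  q = (3 - (2)·0.8107) / (3) = 0.4595

(0.8107, 0.4595)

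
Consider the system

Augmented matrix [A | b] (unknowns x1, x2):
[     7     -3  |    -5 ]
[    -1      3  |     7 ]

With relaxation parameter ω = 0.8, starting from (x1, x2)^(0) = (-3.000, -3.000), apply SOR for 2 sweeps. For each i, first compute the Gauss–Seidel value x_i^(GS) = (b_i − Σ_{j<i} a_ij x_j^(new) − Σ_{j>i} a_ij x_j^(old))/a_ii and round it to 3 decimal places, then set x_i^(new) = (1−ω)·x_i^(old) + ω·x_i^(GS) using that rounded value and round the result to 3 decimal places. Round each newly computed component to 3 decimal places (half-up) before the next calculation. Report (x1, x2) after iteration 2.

(-0.778, 1.795)

Iteration 1:
  x1: GS value = (-5 - (-3)·-3.000) / (7) = -2.000;  x1 ← (1−ω)·-3.000 + ω·-2.000 = -2.200
  x2: GS value = (7 - (-1)·-2.200) / (3) = 1.600;  x2 ← (1−ω)·-3.000 + ω·1.600 = 0.680
Iteration 2:
  x1: GS value = (-5 - (-3)·0.680) / (7) = -0.423;  x1 ← (1−ω)·-2.200 + ω·-0.423 = -0.778
  x2: GS value = (7 - (-1)·-0.778) / (3) = 2.074;  x2 ← (1−ω)·0.680 + ω·2.074 = 1.795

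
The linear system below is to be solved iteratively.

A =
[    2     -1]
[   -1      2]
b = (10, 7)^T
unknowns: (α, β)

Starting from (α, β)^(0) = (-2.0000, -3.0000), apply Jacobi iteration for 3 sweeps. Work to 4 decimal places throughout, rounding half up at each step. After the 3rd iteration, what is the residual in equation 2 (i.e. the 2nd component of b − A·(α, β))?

Iteration 1:
  α = (10 - (-1)·-3.0000) / (2) = 3.5000
  β = (7 - (-1)·-2.0000) / (2) = 2.5000
Iteration 2:
  α = (10 - (-1)·2.5000) / (2) = 6.2500
  β = (7 - (-1)·3.5000) / (2) = 5.2500
Iteration 3:
  α = (10 - (-1)·5.2500) / (2) = 7.6250
  β = (7 - (-1)·6.2500) / (2) = 6.6250
Residual b − A·x = (1.3750, 1.3750)

1.3750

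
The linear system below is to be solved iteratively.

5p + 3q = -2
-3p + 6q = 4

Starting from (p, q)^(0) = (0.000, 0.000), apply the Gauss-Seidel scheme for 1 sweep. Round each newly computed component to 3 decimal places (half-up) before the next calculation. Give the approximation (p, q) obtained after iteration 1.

Iteration 1:
  p = (-2 - (3)·0.000) / (5) = -0.400
  q = (4 - (-3)·-0.400) / (6) = 0.467

(-0.400, 0.467)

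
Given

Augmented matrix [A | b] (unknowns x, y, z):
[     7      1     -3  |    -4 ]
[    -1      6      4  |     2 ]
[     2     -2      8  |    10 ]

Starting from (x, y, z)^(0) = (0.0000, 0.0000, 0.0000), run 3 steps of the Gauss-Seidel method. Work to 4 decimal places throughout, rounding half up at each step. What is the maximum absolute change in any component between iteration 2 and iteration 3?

Iteration 1:
  x = (-4 - (1)·0.0000 - (-3)·0.0000) / (7) = -0.5714
  y = (2 - (-1)·-0.5714 - (4)·0.0000) / (6) = 0.2381
  z = (10 - (2)·-0.5714 - (-2)·0.2381) / (8) = 1.4524
Iteration 2:
  x = (-4 - (1)·0.2381 - (-3)·1.4524) / (7) = 0.0170
  y = (2 - (-1)·0.0170 - (4)·1.4524) / (6) = -0.6321
  z = (10 - (2)·0.0170 - (-2)·-0.6321) / (8) = 1.0877
Iteration 3:
  x = (-4 - (1)·-0.6321 - (-3)·1.0877) / (7) = -0.0150
  y = (2 - (-1)·-0.0150 - (4)·1.0877) / (6) = -0.3943
  z = (10 - (2)·-0.0150 - (-2)·-0.3943) / (8) = 1.1552
Change: (-0.0320, 0.2378, 0.0675) → max |·| = 0.2378

0.2378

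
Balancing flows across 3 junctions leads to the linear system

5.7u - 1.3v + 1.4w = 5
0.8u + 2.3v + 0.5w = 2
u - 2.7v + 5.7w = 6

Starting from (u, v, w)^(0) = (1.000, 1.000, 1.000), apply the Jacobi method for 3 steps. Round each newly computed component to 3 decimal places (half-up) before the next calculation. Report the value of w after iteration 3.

1.076

Iteration 1:
  u = (5 - (-1.3)·1.000 - (1.4)·1.000) / (5.7) = 0.860
  v = (2 - (0.8)·1.000 - (0.5)·1.000) / (2.3) = 0.304
  w = (6 - (1)·1.000 - (-2.7)·1.000) / (5.7) = 1.351
Iteration 2:
  u = (5 - (-1.3)·0.304 - (1.4)·1.351) / (5.7) = 0.615
  v = (2 - (0.8)·0.860 - (0.5)·1.351) / (2.3) = 0.277
  w = (6 - (1)·0.860 - (-2.7)·0.304) / (5.7) = 1.046
Iteration 3:
  u = (5 - (-1.3)·0.277 - (1.4)·1.046) / (5.7) = 0.683
  v = (2 - (0.8)·0.615 - (0.5)·1.046) / (2.3) = 0.428
  w = (6 - (1)·0.615 - (-2.7)·0.277) / (5.7) = 1.076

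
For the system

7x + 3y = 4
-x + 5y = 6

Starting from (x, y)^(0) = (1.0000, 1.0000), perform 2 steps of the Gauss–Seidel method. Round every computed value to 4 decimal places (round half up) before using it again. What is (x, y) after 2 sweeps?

(0.0449, 1.2090)

Iteration 1:
  x = (4 - (3)·1.0000) / (7) = 0.1429
  y = (6 - (-1)·0.1429) / (5) = 1.2286
Iteration 2:
  x = (4 - (3)·1.2286) / (7) = 0.0449
  y = (6 - (-1)·0.0449) / (5) = 1.2090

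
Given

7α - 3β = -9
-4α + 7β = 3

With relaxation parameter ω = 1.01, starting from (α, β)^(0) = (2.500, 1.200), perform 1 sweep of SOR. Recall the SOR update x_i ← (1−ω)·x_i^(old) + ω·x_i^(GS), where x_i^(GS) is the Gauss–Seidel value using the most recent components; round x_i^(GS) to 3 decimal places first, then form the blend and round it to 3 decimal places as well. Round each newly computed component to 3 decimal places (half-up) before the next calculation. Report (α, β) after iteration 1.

Iteration 1:
  α: GS value = (-9 - (-3)·1.200) / (7) = -0.771;  α ← (1−ω)·2.500 + ω·-0.771 = -0.804
  β: GS value = (3 - (-4)·-0.804) / (7) = -0.031;  β ← (1−ω)·1.200 + ω·-0.031 = -0.043

(-0.804, -0.043)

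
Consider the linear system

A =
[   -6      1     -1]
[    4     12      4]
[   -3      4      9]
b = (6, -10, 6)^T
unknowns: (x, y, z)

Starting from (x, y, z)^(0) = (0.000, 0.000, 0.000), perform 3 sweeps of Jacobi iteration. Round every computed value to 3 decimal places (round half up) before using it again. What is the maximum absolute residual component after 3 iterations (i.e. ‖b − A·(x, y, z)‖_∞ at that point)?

0.480

Iteration 1:
  x = (6 - (1)·0.000 - (-1)·0.000) / (-6) = -1.000
  y = (-10 - (4)·0.000 - (4)·0.000) / (12) = -0.833
  z = (6 - (-3)·0.000 - (4)·0.000) / (9) = 0.667
Iteration 2:
  x = (6 - (1)·-0.833 - (-1)·0.667) / (-6) = -1.250
  y = (-10 - (4)·-1.000 - (4)·0.667) / (12) = -0.722
  z = (6 - (-3)·-1.000 - (4)·-0.833) / (9) = 0.704
Iteration 3:
  x = (6 - (1)·-0.722 - (-1)·0.704) / (-6) = -1.238
  y = (-10 - (4)·-1.250 - (4)·0.704) / (12) = -0.651
  z = (6 - (-3)·-1.250 - (4)·-0.722) / (9) = 0.571
Residual b − A·x = (-0.206, 0.480, -0.249); ∞-norm = 0.480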